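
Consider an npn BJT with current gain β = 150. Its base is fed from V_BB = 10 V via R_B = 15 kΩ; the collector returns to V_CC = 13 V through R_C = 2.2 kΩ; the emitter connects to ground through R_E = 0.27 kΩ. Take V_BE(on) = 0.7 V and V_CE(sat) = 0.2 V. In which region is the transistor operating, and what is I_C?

saturation; I_C ≈ 5.1 mA

Assume active: I_B = (10 − 0.7)/(15 + 151×0.27) = 0.167 mA, I_C = β·I_B = 25 mA.
Then V_CE = 13 − 25×2.2 − 25.2×0.27 = -48.8 V < 0.2 V — the active assumption fails.
Re-solve with V_CE = 0.2 V. KCL at the emitter: V_E/R_E = (V_BB−0.7−V_E)/R_B + (V_CC−0.2−V_E)/R_C, giving V_E = 1.52 V.
I_C = (V_CC − 0.2 − V_E)/R_C = (12.8 − 1.52)/2.2 = 5.13 mA.
Check: I_B = (9.3 − 1.52)/15 = 0.518 mA, and β·I_B = 77.8 mA > I_C, confirming saturation.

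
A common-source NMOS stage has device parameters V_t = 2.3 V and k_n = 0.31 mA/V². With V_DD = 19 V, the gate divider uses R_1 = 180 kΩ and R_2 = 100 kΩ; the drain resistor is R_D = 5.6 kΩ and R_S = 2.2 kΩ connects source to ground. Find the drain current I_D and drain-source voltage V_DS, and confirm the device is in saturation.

I_D ≈ 0.93 mA, V_DS ≈ 12 V

V_G = V_DD·R_2/(R_1+R_2) = 19×100/280 = 6.79 V.
Assume saturation: I_D = (k_n/2)(V_GS − V_t)² with V_GS = V_G − I_D·R_S = 6.79 − 2.2·I_D.
Substituting gives 0.75·I_D² − 4.06·I_D + 3.12 = 0, with roots I_D = 0.927 or 4.48 mA.
The root I_D = 4.48 mA gives V_GS = -3.08 V ≤ V_t, so take I_D = 0.927 mA.
Then V_GS = 4.75 V and V_DS = V_DD − I_D(R_D+R_S) = 19 − 0.927×7.8 = 11.8 V.
Saturation requires V_DS ≥ V_GS − V_t = 2.45 V; 11.8 ≥ 2.45 ✓.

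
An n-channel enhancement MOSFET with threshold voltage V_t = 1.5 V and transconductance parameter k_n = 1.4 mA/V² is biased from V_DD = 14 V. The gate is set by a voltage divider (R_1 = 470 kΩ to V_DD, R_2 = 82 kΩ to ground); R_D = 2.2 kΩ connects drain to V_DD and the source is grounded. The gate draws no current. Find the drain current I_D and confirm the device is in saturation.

V_G = V_DD·R_2/(R_1+R_2) = 14×82/552 = 2.08 V. With the source grounded, V_GS = V_G = 2.08 V.
Assume saturation: I_D = (k_n/2)(V_GS − V_t)² = (1.4/2)×(2.08 − 1.5)² = 0.7×0.58² = 0.235 mA.
V_DS = V_DD − I_D·R_D = 14 − 0.235×2.2 = 13.5 V.
Saturation requires V_DS ≥ V_GS − V_t = 0.58 V; 13.5 ≥ 0.58 ✓.

I_D ≈ 0.24 mA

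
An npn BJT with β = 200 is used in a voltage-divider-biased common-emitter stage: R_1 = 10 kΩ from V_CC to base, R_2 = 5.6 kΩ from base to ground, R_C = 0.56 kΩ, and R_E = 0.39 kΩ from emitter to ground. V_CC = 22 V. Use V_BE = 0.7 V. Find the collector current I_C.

I_C ≈ 18 mA

Thevenize the base divider: V_Th = V_CC·R_2/(R_1+R_2) = 22×5.6/15.6 = 7.9 V, R_Th = R_1‖R_2 = 3.59 kΩ.
Base-emitter loop: V_Th = I_B·R_Th + V_BE + (β+1)I_B·R_E, so I_B = (7.9 − 0.7) / (3.59 + 201×0.39) = 0.0878 mA.
I_C = β·I_B = 200×0.0878 = 17.6 mA, and I_E = (β+1)I_B = 17.6 mA.
V_CE = V_CC − I_C·R_C − I_E·R_E = 22 − 17.6×0.56 − 17.6×0.39 = 5.28 V.
V_CE = 5.28 V > 0.2 V confirms active-region operation.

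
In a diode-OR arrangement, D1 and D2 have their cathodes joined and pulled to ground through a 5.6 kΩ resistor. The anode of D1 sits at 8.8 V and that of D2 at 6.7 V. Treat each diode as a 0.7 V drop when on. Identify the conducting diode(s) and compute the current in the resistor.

Assume both conduct. Then node N would need to be at both 8.8−0.7 = 8.1 V and 6.7−0.7 = 6 V, which is impossible.
Assume only D1 conducts: V_N = 8.8 − 0.7 = 8.1 V, so I_R = 8.1/5.6 = 1.45 mA.
Check D2: its anode-to-cathode voltage is 6.7 − 8.1 = -1.4 V < 0.7 V, so it is off. The assumption is consistent.

Only D1 conducts; I_R ≈ 1.4 mA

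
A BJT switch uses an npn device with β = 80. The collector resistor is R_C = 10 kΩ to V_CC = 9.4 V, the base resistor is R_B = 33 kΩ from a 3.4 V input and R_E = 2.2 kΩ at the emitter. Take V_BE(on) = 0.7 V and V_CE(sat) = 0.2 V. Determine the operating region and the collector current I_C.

saturation; I_C ≈ 0.75 mA

Assume active: I_B = (3.4 − 0.7)/(33 + 81×2.2) = 0.0128 mA, I_C = β·I_B = 1.02 mA.
Then V_CE = 9.4 − 1.02×10 − 1.04×2.2 = -3.11 V < 0.2 V — the active assumption fails.
Re-solve with V_CE = 0.2 V. KCL at the emitter: V_E/R_E = (V_BB−0.7−V_E)/R_B + (V_CC−0.2−V_E)/R_C, giving V_E = 1.71 V.
I_C = (V_CC − 0.2 − V_E)/R_C = (9.2 − 1.71)/10 = 0.749 mA.
Check: I_B = (2.7 − 1.71)/33 = 0.0299 mA, and β·I_B = 2.39 mA > I_C, confirming saturation.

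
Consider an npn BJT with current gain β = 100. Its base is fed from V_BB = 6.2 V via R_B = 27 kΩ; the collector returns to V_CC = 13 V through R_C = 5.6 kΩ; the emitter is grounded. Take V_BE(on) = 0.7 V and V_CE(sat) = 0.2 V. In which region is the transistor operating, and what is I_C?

saturation; I_C ≈ 2.3 mA

Assume active: I_B = (6.2 − 0.7)/27 = 0.204 mA, giving I_C = β·I_B = 20.4 mA.
But then V_CE = 13 − 20.4×5.6 = -101 V < V_CE(sat) = 0.2 V — impossible in the active region.
So the transistor is saturated. With V_CE = 0.2 V, I_C = (V_CC − 0.2)/R_C = 12.8/5.6 = 2.29 mA.
Check: β·I_B = 20.4 mA > I_C = 2.29 mA, confirming saturation.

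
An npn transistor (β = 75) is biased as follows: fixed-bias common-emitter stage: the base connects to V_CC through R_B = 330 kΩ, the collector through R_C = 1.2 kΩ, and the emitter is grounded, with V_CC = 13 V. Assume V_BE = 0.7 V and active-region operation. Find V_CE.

Base loop: V_CC = I_B·R_B + V_BE, so I_B = (13 − 0.7)/330 kΩ = 0.0373 mA.
In the active region I_C = β·I_B = 75 × 0.0373 = 2.8 mA.
Collector loop: V_CE = V_CC − I_C·R_C = 13 − 2.8×1.2 = 9.65 V.
Since V_CE = 9.65 V > V_CE(sat) ≈ 0.2 V, the transistor is in the active region as assumed.

V_CE ≈ 9.6 V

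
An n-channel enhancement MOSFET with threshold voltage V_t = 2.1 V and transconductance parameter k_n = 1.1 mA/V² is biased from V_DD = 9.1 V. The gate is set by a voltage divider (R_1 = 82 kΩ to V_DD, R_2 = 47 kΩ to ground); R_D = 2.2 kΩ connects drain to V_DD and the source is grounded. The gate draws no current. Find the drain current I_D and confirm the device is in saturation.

V_G = V_DD·R_2/(R_1+R_2) = 9.1×47/129 = 3.32 V. With the source grounded, V_GS = V_G = 3.32 V.
Assume saturation: I_D = (k_n/2)(V_GS − V_t)² = (1.1/2)×(3.32 − 2.1)² = 0.55×1.22² = 0.813 mA.
V_DS = V_DD − I_D·R_D = 9.1 − 0.813×2.2 = 7.31 V.
Saturation requires V_DS ≥ V_GS − V_t = 1.22 V; 7.31 ≥ 1.22 ✓.

I_D ≈ 0.81 mA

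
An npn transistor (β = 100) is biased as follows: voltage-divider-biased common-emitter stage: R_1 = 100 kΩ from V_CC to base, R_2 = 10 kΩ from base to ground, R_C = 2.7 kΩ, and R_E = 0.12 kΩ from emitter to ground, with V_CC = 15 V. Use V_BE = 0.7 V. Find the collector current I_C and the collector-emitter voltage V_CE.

I_C ≈ 3.1 mA, V_CE ≈ 6.2 V

Thevenize the base divider: V_Th = V_CC·R_2/(R_1+R_2) = 15×10/110 = 1.36 V, R_Th = R_1‖R_2 = 9.09 kΩ.
Base-emitter loop: V_Th = I_B·R_Th + V_BE + (β+1)I_B·R_E, so I_B = (1.36 − 0.7) / (9.09 + 101×0.12) = 0.0313 mA.
I_C = β·I_B = 100×0.0313 = 3.13 mA, and I_E = (β+1)I_B = 3.16 mA.
V_CE = V_CC − I_C·R_C − I_E·R_E = 15 − 3.13×2.7 − 3.16×0.12 = 6.17 V.
V_CE = 6.17 V > 0.2 V confirms active-region operation.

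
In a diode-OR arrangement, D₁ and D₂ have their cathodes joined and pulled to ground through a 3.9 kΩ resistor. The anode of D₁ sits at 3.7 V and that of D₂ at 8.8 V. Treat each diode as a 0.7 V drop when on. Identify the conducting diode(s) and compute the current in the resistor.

Assume both conduct. Then node N would need to be at both 3.7−0.7 = 3 V and 8.8−0.7 = 8.1 V, which is impossible.
Assume only D₂ conducts: V_N = 8.8 − 0.7 = 8.1 V, so I_R = 8.1/3.9 = 2.08 mA.
Check D₁: its anode-to-cathode voltage is 3.7 − 8.1 = -4.4 V < 0.7 V, so it is off. The assumption is consistent.

Only D₂ conducts; I_R ≈ 2.1 mA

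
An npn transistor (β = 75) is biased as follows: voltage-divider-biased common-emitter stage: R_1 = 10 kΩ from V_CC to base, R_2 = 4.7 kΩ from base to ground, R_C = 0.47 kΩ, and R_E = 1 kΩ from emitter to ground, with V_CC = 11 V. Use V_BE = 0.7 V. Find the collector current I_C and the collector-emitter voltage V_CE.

Thevenize the base divider: V_Th = V_CC·R_2/(R_1+R_2) = 11×4.7/14.7 = 3.52 V, R_Th = R_1‖R_2 = 3.2 kΩ.
Base-emitter loop: V_Th = I_B·R_Th + V_BE + (β+1)I_B·R_E, so I_B = (3.52 − 0.7) / (3.2 + 76×1) = 0.0356 mA.
I_C = β·I_B = 75×0.0356 = 2.67 mA, and I_E = (β+1)I_B = 2.7 mA.
V_CE = V_CC − I_C·R_C − I_E·R_E = 11 − 2.67×0.47 − 2.7×1 = 7.04 V.
V_CE = 7.04 V > 0.2 V confirms active-region operation.

I_C ≈ 2.7 mA, V_CE ≈ 7 V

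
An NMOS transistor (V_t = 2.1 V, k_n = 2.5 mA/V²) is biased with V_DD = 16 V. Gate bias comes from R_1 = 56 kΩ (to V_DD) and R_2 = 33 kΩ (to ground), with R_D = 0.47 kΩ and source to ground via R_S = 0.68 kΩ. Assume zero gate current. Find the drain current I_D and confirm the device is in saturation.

V_G = V_DD·R_2/(R_1+R_2) = 16×33/89 = 5.93 V.
Assume saturation: I_D = (k_n/2)(V_GS − V_t)² with V_GS = V_G − I_D·R_S = 5.93 − 0.68·I_D.
Substituting gives 0.578·I_D² − 7.52·I_D + 18.4 = 0, with roots I_D = 3.26 or 9.74 mA.
The root I_D = 9.74 mA gives V_GS = -0.692 V ≤ V_t, so take I_D = 3.26 mA.
Then V_GS = 3.72 V and V_DS = V_DD − I_D(R_D+R_S) = 16 − 3.26×1.15 = 12.2 V.
Saturation requires V_DS ≥ V_GS − V_t = 1.62 V; 12.2 ≥ 1.62 ✓.

I_D ≈ 3.3 mA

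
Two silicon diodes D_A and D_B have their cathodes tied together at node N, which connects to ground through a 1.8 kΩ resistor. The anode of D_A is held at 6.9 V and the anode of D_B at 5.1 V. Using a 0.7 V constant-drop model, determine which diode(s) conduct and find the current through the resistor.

Assume both conduct. Then node N would need to be at both 6.9−0.7 = 6.2 V and 5.1−0.7 = 4.4 V, which is impossible.
Assume only D_A conducts: V_N = 6.9 − 0.7 = 6.2 V, so I_R = 6.2/1.8 = 3.44 mA.
Check D_B: its anode-to-cathode voltage is 5.1 − 6.2 = -1.1 V < 0.7 V, so it is off. The assumption is consistent.

Only D_A conducts; I_R ≈ 3.4 mA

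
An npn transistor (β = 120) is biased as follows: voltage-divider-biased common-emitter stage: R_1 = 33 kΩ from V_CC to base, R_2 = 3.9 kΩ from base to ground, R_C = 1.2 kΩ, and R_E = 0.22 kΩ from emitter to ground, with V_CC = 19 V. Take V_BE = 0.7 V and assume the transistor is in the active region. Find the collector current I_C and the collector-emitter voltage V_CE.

I_C ≈ 5.2 mA, V_CE ≈ 12 V

Thevenize the base divider: V_Th = V_CC·R_2/(R_1+R_2) = 19×3.9/36.9 = 2.01 V, R_Th = R_1‖R_2 = 3.49 kΩ.
Base-emitter loop: V_Th = I_B·R_Th + V_BE + (β+1)I_B·R_E, so I_B = (2.01 − 0.7) / (3.49 + 121×0.22) = 0.0434 mA.
I_C = β·I_B = 120×0.0434 = 5.21 mA, and I_E = (β+1)I_B = 5.26 mA.
V_CE = V_CC − I_C·R_C − I_E·R_E = 19 − 5.21×1.2 − 5.26×0.22 = 11.6 V.
V_CE = 11.6 V > 0.2 V confirms active-region operation.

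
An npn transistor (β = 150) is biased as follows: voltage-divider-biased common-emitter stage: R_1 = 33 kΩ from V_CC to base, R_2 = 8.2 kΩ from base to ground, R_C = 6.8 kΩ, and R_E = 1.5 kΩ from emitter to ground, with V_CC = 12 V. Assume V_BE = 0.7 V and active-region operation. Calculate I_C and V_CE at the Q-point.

Thevenize the base divider: V_Th = V_CC·R_2/(R_1+R_2) = 12×8.2/41.2 = 2.39 V, R_Th = R_1‖R_2 = 6.57 kΩ.
Base-emitter loop: V_Th = I_B·R_Th + V_BE + (β+1)I_B·R_E, so I_B = (2.39 − 0.7) / (6.57 + 151×1.5) = 0.00724 mA.
I_C = β·I_B = 150×0.00724 = 1.09 mA, and I_E = (β+1)I_B = 1.09 mA.
V_CE = V_CC − I_C·R_C − I_E·R_E = 12 − 1.09×6.8 − 1.09×1.5 = 2.97 V.
V_CE = 2.97 V > 0.2 V confirms active-region operation.

I_C ≈ 1.1 mA, V_CE ≈ 3 V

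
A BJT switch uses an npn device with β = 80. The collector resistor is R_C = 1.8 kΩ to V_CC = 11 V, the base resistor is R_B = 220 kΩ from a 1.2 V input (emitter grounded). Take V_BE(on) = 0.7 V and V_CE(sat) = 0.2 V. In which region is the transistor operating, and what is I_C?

Assume active. Base-emitter loop: I_B = (V_BB − V_BE)/R_B = (1.2 − 0.7)/220 = 0.00227 mA.
I_C = β·I_B = 80×0.00227 = 0.182 mA.
V_CE = V_CC − I_C·R_C = 11 − 0.182×1.8 = 10.7 V > V_CE(sat), so the active-region assumption holds.

active; I_C ≈ 0.18 mA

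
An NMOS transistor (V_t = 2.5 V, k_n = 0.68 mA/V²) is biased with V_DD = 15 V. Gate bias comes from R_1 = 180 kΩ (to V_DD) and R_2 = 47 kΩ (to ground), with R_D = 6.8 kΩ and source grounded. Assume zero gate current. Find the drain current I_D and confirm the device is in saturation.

V_G = V_DD·R_2/(R_1+R_2) = 15×47/227 = 3.11 V. With the source grounded, V_GS = V_G = 3.11 V.
Assume saturation: I_D = (k_n/2)(V_GS − V_t)² = (0.68/2)×(3.11 − 2.5)² = 0.34×0.606² = 0.125 mA.
V_DS = V_DD − I_D·R_D = 15 − 0.125×6.8 = 14.2 V.
Saturation requires V_DS ≥ V_GS − V_t = 0.606 V; 14.2 ≥ 0.606 ✓.

I_D ≈ 0.12 mA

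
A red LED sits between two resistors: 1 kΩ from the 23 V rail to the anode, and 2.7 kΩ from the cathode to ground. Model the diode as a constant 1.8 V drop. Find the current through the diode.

The two resistors are in series with the diode, so KVL gives 23 = I·1 + 1.8 + I·2.7.
I = (23 − 1.8) / (1 + 2.7) kΩ = 21.2 / 3.7 = 5.73 mA.

I ≈ 5.7 mA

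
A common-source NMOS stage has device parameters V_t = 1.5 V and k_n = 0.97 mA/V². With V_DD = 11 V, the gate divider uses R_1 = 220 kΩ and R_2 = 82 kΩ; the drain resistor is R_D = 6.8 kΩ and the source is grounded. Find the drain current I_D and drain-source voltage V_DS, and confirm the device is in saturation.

I_D ≈ 1.1 mA, V_DS ≈ 3.7 V

V_G = V_DD·R_2/(R_1+R_2) = 11×82/302 = 2.99 V. With the source grounded, V_GS = V_G = 2.99 V.
Assume saturation: I_D = (k_n/2)(V_GS − V_t)² = (0.97/2)×(2.99 − 1.5)² = 0.485×1.49² = 1.07 mA.
V_DS = V_DD − I_D·R_D = 11 − 1.07×6.8 = 3.71 V.
Saturation requires V_DS ≥ V_GS − V_t = 1.49 V; 3.71 ≥ 1.49 ✓.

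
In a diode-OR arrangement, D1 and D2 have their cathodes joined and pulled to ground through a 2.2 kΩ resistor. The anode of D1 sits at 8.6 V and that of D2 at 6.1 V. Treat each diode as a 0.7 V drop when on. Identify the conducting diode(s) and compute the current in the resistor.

Assume both conduct. Then node N would need to be at both 8.6−0.7 = 7.9 V and 6.1−0.7 = 5.4 V, which is impossible.
Assume only D1 conducts: V_N = 8.6 − 0.7 = 7.9 V, so I_R = 7.9/2.2 = 3.59 mA.
Check D2: its anode-to-cathode voltage is 6.1 − 7.9 = -1.8 V < 0.7 V, so it is off. The assumption is consistent.

Only D1 conducts; I_R ≈ 3.6 mA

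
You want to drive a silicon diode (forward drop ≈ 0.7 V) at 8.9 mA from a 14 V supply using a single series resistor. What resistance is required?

The resistor drops V_S − V_D = 14 − 0.7 = 13.3 V at 8.9 mA.
R = 13.3 V / 8.9 mA = 1.49 kΩ.

R ≈ 1.5 kΩ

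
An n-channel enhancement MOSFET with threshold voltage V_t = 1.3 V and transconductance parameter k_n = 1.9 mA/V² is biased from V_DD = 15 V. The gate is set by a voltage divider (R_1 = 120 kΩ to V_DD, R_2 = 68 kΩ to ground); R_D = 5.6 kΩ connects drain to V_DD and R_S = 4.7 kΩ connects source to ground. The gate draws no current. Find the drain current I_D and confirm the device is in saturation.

I_D ≈ 0.7 mA

V_G = V_DD·R_2/(R_1+R_2) = 15×68/188 = 5.43 V.
Assume saturation: I_D = (k_n/2)(V_GS − V_t)² with V_GS = V_G − I_D·R_S = 5.43 − 4.7·I_D.
Substituting gives 21·I_D² − 37.8·I_D + 16.2 = 0, with roots I_D = 0.696 or 1.11 mA.
The root I_D = 1.11 mA gives V_GS = 0.22 V ≤ V_t, so take I_D = 0.696 mA.
Then V_GS = 2.16 V and V_DS = V_DD − I_D(R_D+R_S) = 15 − 0.696×10.3 = 7.83 V.
Saturation requires V_DS ≥ V_GS − V_t = 0.856 V; 7.83 ≥ 0.856 ✓.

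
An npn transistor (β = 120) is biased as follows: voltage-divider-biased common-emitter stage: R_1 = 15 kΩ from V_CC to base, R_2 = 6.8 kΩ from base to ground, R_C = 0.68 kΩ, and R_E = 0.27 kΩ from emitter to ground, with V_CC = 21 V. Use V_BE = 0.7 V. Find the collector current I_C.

Thevenize the base divider: V_Th = V_CC·R_2/(R_1+R_2) = 21×6.8/21.8 = 6.55 V, R_Th = R_1‖R_2 = 4.68 kΩ.
Base-emitter loop: V_Th = I_B·R_Th + V_BE + (β+1)I_B·R_E, so I_B = (6.55 − 0.7) / (4.68 + 121×0.27) = 0.157 mA.
I_C = β·I_B = 120×0.157 = 18.8 mA, and I_E = (β+1)I_B = 19 mA.
V_CE = V_CC − I_C·R_C − I_E·R_E = 21 − 18.8×0.68 − 19×0.27 = 3.1 V.
V_CE = 3.1 V > 0.2 V confirms active-region operation.

I_C ≈ 19 mA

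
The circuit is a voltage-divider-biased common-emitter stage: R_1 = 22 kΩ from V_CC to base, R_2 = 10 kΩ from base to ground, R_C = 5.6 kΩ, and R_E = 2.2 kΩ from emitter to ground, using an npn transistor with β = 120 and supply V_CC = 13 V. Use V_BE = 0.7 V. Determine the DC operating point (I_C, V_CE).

Thevenize the base divider: V_Th = V_CC·R_2/(R_1+R_2) = 13×10/32 = 4.06 V, R_Th = R_1‖R_2 = 6.88 kΩ.
Base-emitter loop: V_Th = I_B·R_Th + V_BE + (β+1)I_B·R_E, so I_B = (4.06 − 0.7) / (6.88 + 121×2.2) = 0.0123 mA.
I_C = β·I_B = 120×0.0123 = 1.48 mA, and I_E = (β+1)I_B = 1.49 mA.
V_CE = V_CC − I_C·R_C − I_E·R_E = 13 − 1.48×5.6 − 1.49×2.2 = 1.45 V.
V_CE = 1.45 V > 0.2 V confirms active-region operation.

I_C ≈ 1.5 mA, V_CE ≈ 1.4 V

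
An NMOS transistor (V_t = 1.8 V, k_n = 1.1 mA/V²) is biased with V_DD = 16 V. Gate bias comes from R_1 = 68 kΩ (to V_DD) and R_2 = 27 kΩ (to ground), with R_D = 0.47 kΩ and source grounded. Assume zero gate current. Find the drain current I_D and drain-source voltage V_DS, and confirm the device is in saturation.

I_D ≈ 4.2 mA, V_DS ≈ 14 V

V_G = V_DD·R_2/(R_1+R_2) = 16×27/95 = 4.55 V. With the source grounded, V_GS = V_G = 4.55 V.
Assume saturation: I_D = (k_n/2)(V_GS − V_t)² = (1.1/2)×(4.55 − 1.8)² = 0.55×2.75² = 4.15 mA.
V_DS = V_DD − I_D·R_D = 16 − 4.15×0.47 = 14 V.
Saturation requires V_DS ≥ V_GS − V_t = 2.75 V; 14 ≥ 2.75 ✓.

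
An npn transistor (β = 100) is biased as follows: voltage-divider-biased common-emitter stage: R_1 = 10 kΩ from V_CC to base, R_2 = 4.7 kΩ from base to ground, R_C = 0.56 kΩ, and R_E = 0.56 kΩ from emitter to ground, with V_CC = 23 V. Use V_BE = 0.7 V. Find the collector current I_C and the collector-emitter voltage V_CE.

I_C ≈ 11 mA, V_CE ≈ 10 V

Thevenize the base divider: V_Th = V_CC·R_2/(R_1+R_2) = 23×4.7/14.7 = 7.35 V, R_Th = R_1‖R_2 = 3.2 kΩ.
Base-emitter loop: V_Th = I_B·R_Th + V_BE + (β+1)I_B·R_E, so I_B = (7.35 − 0.7) / (3.2 + 101×0.56) = 0.111 mA.
I_C = β·I_B = 100×0.111 = 11.1 mA, and I_E = (β+1)I_B = 11.2 mA.
V_CE = V_CC − I_C·R_C − I_E·R_E = 23 − 11.1×0.56 − 11.2×0.56 = 10.5 V.
V_CE = 10.5 V > 0.2 V confirms active-region operation.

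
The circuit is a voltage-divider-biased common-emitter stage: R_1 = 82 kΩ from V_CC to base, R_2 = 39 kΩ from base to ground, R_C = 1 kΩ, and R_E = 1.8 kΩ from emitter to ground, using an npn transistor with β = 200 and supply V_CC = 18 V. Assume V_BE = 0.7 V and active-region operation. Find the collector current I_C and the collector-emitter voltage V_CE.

I_C ≈ 2.6 mA, V_CE ≈ 11 V

Thevenize the base divider: V_Th = V_CC·R_2/(R_1+R_2) = 18×39/121 = 5.8 V, R_Th = R_1‖R_2 = 26.4 kΩ.
Base-emitter loop: V_Th = I_B·R_Th + V_BE + (β+1)I_B·R_E, so I_B = (5.8 − 0.7) / (26.4 + 201×1.8) = 0.0131 mA.
I_C = β·I_B = 200×0.0131 = 2.63 mA, and I_E = (β+1)I_B = 2.64 mA.
V_CE = V_CC − I_C·R_C − I_E·R_E = 18 − 2.63×1 − 2.64×1.8 = 10.6 V.
V_CE = 10.6 V > 0.2 V confirms active-region operation.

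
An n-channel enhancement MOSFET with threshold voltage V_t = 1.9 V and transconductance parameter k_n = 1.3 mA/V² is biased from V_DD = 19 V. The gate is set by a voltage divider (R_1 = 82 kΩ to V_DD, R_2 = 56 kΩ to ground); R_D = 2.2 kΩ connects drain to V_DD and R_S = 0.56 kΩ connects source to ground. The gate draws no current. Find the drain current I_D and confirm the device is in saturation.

V_G = V_DD·R_2/(R_1+R_2) = 19×56/138 = 7.71 V.
Assume saturation: I_D = (k_n/2)(V_GS − V_t)² with V_GS = V_G − I_D·R_S = 7.71 − 0.56·I_D.
Substituting gives 0.204·I_D² − 5.23·I_D + 21.9 = 0, with roots I_D = 5.28 or 20.4 mA.
The root I_D = 20.4 mA gives V_GS = -3.7 V ≤ V_t, so take I_D = 5.28 mA.
Then V_GS = 4.75 V and V_DS = V_DD − I_D(R_D+R_S) = 19 − 5.28×2.76 = 4.42 V.
Saturation requires V_DS ≥ V_GS − V_t = 2.85 V; 4.42 ≥ 2.85 ✓.

I_D ≈ 5.3 mA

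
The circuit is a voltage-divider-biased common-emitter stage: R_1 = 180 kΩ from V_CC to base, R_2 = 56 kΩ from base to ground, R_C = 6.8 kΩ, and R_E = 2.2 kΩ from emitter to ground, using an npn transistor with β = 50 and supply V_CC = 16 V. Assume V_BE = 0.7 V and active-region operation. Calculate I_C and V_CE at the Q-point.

Thevenize the base divider: V_Th = V_CC·R_2/(R_1+R_2) = 16×56/236 = 3.8 V, R_Th = R_1‖R_2 = 42.7 kΩ.
Base-emitter loop: V_Th = I_B·R_Th + V_BE + (β+1)I_B·R_E, so I_B = (3.8 − 0.7) / (42.7 + 51×2.2) = 0.02 mA.
I_C = β·I_B = 50×0.02 = 0.999 mA, and I_E = (β+1)I_B = 1.02 mA.
V_CE = V_CC − I_C·R_C − I_E·R_E = 16 − 0.999×6.8 − 1.02×2.2 = 6.96 V.
V_CE = 6.96 V > 0.2 V confirms active-region operation.

I_C ≈ 1 mA, V_CE ≈ 7 V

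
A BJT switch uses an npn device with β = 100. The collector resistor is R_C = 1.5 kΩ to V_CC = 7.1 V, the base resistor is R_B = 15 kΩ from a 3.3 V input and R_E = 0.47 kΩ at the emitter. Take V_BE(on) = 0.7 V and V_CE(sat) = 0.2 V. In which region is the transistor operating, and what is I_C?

saturation; I_C ≈ 3.5 mA

Assume active: I_B = (3.3 − 0.7)/(15 + 101×0.47) = 0.0416 mA, I_C = β·I_B = 4.16 mA.
Then V_CE = 7.1 − 4.16×1.5 − 4.2×0.47 = -1.12 V < 0.2 V — the active assumption fails.
Re-solve with V_CE = 0.2 V. KCL at the emitter: V_E/R_E = (V_BB−0.7−V_E)/R_B + (V_CC−0.2−V_E)/R_C, giving V_E = 1.67 V.
I_C = (V_CC − 0.2 − V_E)/R_C = (6.9 − 1.67)/1.5 = 3.49 mA.
Check: I_B = (2.6 − 1.67)/15 = 0.0621 mA, and β·I_B = 6.21 mA > I_C, confirming saturation.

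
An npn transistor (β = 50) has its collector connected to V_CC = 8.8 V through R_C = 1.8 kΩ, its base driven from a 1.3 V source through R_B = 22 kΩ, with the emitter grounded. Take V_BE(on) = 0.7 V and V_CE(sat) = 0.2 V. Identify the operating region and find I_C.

Assume active. Base-emitter loop: I_B = (V_BB − V_BE)/R_B = (1.3 − 0.7)/22 = 0.0273 mA.
I_C = β·I_B = 50×0.0273 = 1.36 mA.
V_CE = V_CC − I_C·R_C = 8.8 − 1.36×1.8 = 6.35 V > V_CE(sat), so the active-region assumption holds.

active; I_C ≈ 1.4 mA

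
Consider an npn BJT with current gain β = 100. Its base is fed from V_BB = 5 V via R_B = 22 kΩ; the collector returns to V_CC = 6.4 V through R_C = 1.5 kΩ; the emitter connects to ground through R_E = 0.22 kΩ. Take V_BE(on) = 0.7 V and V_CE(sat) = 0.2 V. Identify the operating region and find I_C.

Assume active: I_B = (5 − 0.7)/(22 + 101×0.22) = 0.0972 mA, I_C = β·I_B = 9.72 mA.
Then V_CE = 6.4 − 9.72×1.5 − 9.82×0.22 = -10.3 V < 0.2 V — the active assumption fails.
Re-solve with V_CE = 0.2 V. KCL at the emitter: V_E/R_E = (V_BB−0.7−V_E)/R_B + (V_CC−0.2−V_E)/R_C, giving V_E = 0.823 V.
I_C = (V_CC − 0.2 − V_E)/R_C = (6.2 − 0.823)/1.5 = 3.58 mA.
Check: I_B = (4.3 − 0.823)/22 = 0.158 mA, and β·I_B = 15.8 mA > I_C, confirming saturation.

saturation; I_C ≈ 3.6 mA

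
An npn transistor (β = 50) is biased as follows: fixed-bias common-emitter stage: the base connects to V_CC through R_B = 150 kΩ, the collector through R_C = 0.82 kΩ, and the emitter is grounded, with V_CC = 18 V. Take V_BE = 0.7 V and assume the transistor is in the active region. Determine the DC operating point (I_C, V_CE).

I_C ≈ 5.8 mA, V_CE ≈ 13 V

Base loop: V_CC = I_B·R_B + V_BE, so I_B = (18 − 0.7)/150 kΩ = 0.115 mA.
In the active region I_C = β·I_B = 50 × 0.115 = 5.77 mA.
Collector loop: V_CE = V_CC − I_C·R_C = 18 − 5.77×0.82 = 13.3 V.
Since V_CE = 13.3 V > V_CE(sat) ≈ 0.2 V, the transistor is in the active region as assumed.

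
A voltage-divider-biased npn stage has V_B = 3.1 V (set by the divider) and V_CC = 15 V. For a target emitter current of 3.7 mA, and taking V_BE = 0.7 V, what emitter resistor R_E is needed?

R_E ≈ 0.65 kΩ

V_E = V_B − V_BE = 3.1 − 0.7 = 2.4 V.
R_E = V_E / I_E = 2.4 / 3.7 = 0.649 kΩ.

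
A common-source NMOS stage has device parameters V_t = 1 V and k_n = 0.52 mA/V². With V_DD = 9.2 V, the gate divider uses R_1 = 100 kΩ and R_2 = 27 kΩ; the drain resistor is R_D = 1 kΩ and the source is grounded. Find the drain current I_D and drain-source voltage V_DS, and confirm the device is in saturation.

V_G = V_DD·R_2/(R_1+R_2) = 9.2×27/127 = 1.96 V. With the source grounded, V_GS = V_G = 1.96 V.
Assume saturation: I_D = (k_n/2)(V_GS − V_t)² = (0.52/2)×(1.96 − 1)² = 0.26×0.956² = 0.238 mA.
V_DS = V_DD − I_D·R_D = 9.2 − 0.238×1 = 8.96 V.
Saturation requires V_DS ≥ V_GS − V_t = 0.956 V; 8.96 ≥ 0.956 ✓.

I_D ≈ 0.24 mA, V_DS ≈ 9 V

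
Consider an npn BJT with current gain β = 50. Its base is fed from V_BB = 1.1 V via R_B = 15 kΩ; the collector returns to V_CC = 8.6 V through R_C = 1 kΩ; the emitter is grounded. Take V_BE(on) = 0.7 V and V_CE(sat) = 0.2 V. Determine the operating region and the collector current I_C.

Assume active. Base-emitter loop: I_B = (V_BB − V_BE)/R_B = (1.1 − 0.7)/15 = 0.0267 mA.
I_C = β·I_B = 50×0.0267 = 1.33 mA.
V_CE = V_CC − I_C·R_C = 8.6 − 1.33×1 = 7.27 V > V_CE(sat), so the active-region assumption holds.

active; I_C ≈ 1.3 mA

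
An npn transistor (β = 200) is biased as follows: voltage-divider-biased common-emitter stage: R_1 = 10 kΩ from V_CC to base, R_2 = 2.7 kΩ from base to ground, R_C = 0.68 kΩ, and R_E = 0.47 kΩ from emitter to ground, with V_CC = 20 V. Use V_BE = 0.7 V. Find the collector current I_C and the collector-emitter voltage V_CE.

Thevenize the base divider: V_Th = V_CC·R_2/(R_1+R_2) = 20×2.7/12.7 = 4.25 V, R_Th = R_1‖R_2 = 2.13 kΩ.
Base-emitter loop: V_Th = I_B·R_Th + V_BE + (β+1)I_B·R_E, so I_B = (4.25 − 0.7) / (2.13 + 201×0.47) = 0.0368 mA.
I_C = β·I_B = 200×0.0368 = 7.35 mA, and I_E = (β+1)I_B = 7.39 mA.
V_CE = V_CC − I_C·R_C − I_E·R_E = 20 − 7.35×0.68 − 7.39×0.47 = 11.5 V.
V_CE = 11.5 V > 0.2 V confirms active-region operation.

I_C ≈ 7.4 mA, V_CE ≈ 12 V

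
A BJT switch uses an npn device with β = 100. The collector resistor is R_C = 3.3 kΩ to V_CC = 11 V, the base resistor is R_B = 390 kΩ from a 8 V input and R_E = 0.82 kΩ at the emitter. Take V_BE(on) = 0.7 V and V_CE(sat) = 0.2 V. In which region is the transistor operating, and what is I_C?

Assume active. Base-emitter loop: I_B = (V_BB − V_BE)/(R_B + (β+1)R_E) = (8 − 0.7)/(390 + 101×0.82) = 0.0154 mA.
I_C = β·I_B = 100×0.0154 = 1.54 mA.
V_CE = V_CC − I_C·R_C − I_E·R_E = 11 − 1.54×3.3 − 1.56×0.82 = 4.63 V > V_CE(sat), so the active-region assumption holds.

active; I_C ≈ 1.5 mA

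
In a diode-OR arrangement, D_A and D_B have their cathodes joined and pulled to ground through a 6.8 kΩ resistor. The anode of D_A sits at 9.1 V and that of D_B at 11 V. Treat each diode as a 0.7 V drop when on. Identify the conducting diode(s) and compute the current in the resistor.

Only D_B conducts; I_R ≈ 1.5 mA

Assume both conduct. Then node N would need to be at both 9.1−0.7 = 8.4 V and 11−0.7 = 10.3 V, which is impossible.
Assume only D_B conducts: V_N = 11 − 0.7 = 10.3 V, so I_R = 10.3/6.8 = 1.51 mA.
Check D_A: its anode-to-cathode voltage is 9.1 − 10.3 = -1.2 V < 0.7 V, so it is off. The assumption is consistent.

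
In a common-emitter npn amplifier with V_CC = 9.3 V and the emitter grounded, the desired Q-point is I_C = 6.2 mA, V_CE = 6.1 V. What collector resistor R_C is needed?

Collector loop: V_CC = I_C·R_C + V_CE.
R_C = (V_CC − V_CE)/I_C = (9.3 − 6.1)/6.2 = 0.516 kΩ.

R_C ≈ 0.52 kΩ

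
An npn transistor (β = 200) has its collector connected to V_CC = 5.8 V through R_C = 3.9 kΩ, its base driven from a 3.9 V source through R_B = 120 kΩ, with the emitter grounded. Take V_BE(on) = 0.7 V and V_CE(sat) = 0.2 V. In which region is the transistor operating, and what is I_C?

Assume active: I_B = (3.9 − 0.7)/120 = 0.0267 mA, giving I_C = β·I_B = 5.33 mA.
But then V_CE = 5.8 − 5.33×3.9 = -15 V < V_CE(sat) = 0.2 V — impossible in the active region.
So the transistor is saturated. With V_CE = 0.2 V, I_C = (V_CC − 0.2)/R_C = 5.6/3.9 = 1.44 mA.
Check: β·I_B = 5.33 mA > I_C = 1.44 mA, confirming saturation.

saturation; I_C ≈ 1.4 mA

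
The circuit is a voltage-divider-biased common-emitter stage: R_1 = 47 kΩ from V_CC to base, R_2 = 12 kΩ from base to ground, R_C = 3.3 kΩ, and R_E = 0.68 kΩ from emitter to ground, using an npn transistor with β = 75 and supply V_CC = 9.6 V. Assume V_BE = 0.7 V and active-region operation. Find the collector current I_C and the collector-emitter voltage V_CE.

Thevenize the base divider: V_Th = V_CC·R_2/(R_1+R_2) = 9.6×12/59 = 1.95 V, R_Th = R_1‖R_2 = 9.56 kΩ.
Base-emitter loop: V_Th = I_B·R_Th + V_BE + (β+1)I_B·R_E, so I_B = (1.95 − 0.7) / (9.56 + 76×0.68) = 0.0205 mA.
I_C = β·I_B = 75×0.0205 = 1.53 mA, and I_E = (β+1)I_B = 1.55 mA.
V_CE = V_CC − I_C·R_C − I_E·R_E = 9.6 − 1.53×3.3 − 1.55×0.68 = 3.48 V.
V_CE = 3.48 V > 0.2 V confirms active-region operation.

I_C ≈ 1.5 mA, V_CE ≈ 3.5 V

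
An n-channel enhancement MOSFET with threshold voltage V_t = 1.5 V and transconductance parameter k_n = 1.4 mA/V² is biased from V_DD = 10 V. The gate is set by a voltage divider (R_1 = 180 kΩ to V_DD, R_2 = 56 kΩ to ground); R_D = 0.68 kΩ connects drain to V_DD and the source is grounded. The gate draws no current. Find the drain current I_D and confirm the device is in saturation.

I_D ≈ 0.53 mA

V_G = V_DD·R_2/(R_1+R_2) = 10×56/236 = 2.37 V. With the source grounded, V_GS = V_G = 2.37 V.
Assume saturation: I_D = (k_n/2)(V_GS − V_t)² = (1.4/2)×(2.37 − 1.5)² = 0.7×0.873² = 0.533 mA.
V_DS = V_DD − I_D·R_D = 10 − 0.533×0.68 = 9.64 V.
Saturation requires V_DS ≥ V_GS − V_t = 0.873 V; 9.64 ≥ 0.873 ✓.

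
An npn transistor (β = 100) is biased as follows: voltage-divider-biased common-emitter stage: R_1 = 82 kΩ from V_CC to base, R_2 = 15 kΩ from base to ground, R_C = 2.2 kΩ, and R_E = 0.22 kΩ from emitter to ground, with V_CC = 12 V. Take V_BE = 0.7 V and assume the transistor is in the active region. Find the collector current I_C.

I_C ≈ 3.3 mA

Thevenize the base divider: V_Th = V_CC·R_2/(R_1+R_2) = 12×15/97 = 1.86 V, R_Th = R_1‖R_2 = 12.7 kΩ.
Base-emitter loop: V_Th = I_B·R_Th + V_BE + (β+1)I_B·R_E, so I_B = (1.86 − 0.7) / (12.7 + 101×0.22) = 0.0331 mA.
I_C = β·I_B = 100×0.0331 = 3.31 mA, and I_E = (β+1)I_B = 3.34 mA.
V_CE = V_CC − I_C·R_C − I_E·R_E = 12 − 3.31×2.2 − 3.34×0.22 = 3.98 V.
V_CE = 3.98 V > 0.2 V confirms active-region operation.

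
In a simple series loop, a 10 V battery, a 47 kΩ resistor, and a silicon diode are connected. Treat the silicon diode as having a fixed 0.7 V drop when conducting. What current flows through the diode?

KVL around the loop: 10 = V_D + I·R = 0.7 + I × 47 kΩ.
So I = (10 − 0.7) / 47 kΩ = 9.3 / 47 = 0.198 mA.

I ≈ 0.2 mA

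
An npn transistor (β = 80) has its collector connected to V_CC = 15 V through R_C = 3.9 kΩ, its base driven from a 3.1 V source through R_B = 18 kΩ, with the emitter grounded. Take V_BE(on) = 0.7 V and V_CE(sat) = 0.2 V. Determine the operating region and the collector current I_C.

saturation; I_C ≈ 3.8 mA

Assume active: I_B = (3.1 − 0.7)/18 = 0.133 mA, giving I_C = β·I_B = 10.7 mA.
But then V_CE = 15 − 10.7×3.9 = -26.6 V < V_CE(sat) = 0.2 V — impossible in the active region.
So the transistor is saturated. With V_CE = 0.2 V, I_C = (V_CC − 0.2)/R_C = 14.8/3.9 = 3.79 mA.
Check: β·I_B = 10.7 mA > I_C = 3.79 mA, confirming saturation.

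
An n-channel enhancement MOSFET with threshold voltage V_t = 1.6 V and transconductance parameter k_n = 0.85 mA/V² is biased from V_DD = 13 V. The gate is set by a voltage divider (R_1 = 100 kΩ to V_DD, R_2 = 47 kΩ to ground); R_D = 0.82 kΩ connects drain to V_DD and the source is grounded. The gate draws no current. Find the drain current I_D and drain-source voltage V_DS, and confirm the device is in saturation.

I_D ≈ 2.8 mA, V_DS ≈ 11 V

V_G = V_DD·R_2/(R_1+R_2) = 13×47/147 = 4.16 V. With the source grounded, V_GS = V_G = 4.16 V.
Assume saturation: I_D = (k_n/2)(V_GS − V_t)² = (0.85/2)×(4.16 − 1.6)² = 0.425×2.56² = 2.78 mA.
V_DS = V_DD − I_D·R_D = 13 − 2.78×0.82 = 10.7 V.
Saturation requires V_DS ≥ V_GS − V_t = 2.56 V; 10.7 ≥ 2.56 ✓.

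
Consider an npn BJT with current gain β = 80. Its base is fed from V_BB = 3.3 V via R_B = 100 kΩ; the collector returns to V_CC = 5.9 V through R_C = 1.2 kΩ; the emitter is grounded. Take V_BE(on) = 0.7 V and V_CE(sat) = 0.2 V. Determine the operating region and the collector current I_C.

Assume active. Base-emitter loop: I_B = (V_BB − V_BE)/R_B = (3.3 − 0.7)/100 = 0.026 mA.
I_C = β·I_B = 80×0.026 = 2.08 mA.
V_CE = V_CC − I_C·R_C = 5.9 − 2.08×1.2 = 3.4 V > V_CE(sat), so the active-region assumption holds.

active; I_C ≈ 2.1 mA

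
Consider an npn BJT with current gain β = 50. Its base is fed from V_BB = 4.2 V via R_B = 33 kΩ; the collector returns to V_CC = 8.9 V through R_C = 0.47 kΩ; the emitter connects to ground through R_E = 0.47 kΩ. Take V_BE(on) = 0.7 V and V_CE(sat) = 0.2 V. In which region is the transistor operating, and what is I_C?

Assume active. Base-emitter loop: I_B = (V_BB − V_BE)/(R_B + (β+1)R_E) = (4.2 − 0.7)/(33 + 51×0.47) = 0.0614 mA.
I_C = β·I_B = 50×0.0614 = 3.07 mA.
V_CE = V_CC − I_C·R_C − I_E·R_E = 8.9 − 3.07×0.47 − 3.13×0.47 = 5.98 V > V_CE(sat), so the active-region assumption holds.

active; I_C ≈ 3.1 mA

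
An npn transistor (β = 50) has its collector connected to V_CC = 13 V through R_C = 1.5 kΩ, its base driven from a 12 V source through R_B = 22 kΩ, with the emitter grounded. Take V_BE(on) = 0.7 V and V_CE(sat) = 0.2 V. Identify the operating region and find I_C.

Assume active: I_B = (12 − 0.7)/22 = 0.514 mA, giving I_C = β·I_B = 25.7 mA.
But then V_CE = 13 − 25.7×1.5 = -25.5 V < V_CE(sat) = 0.2 V — impossible in the active region.
So the transistor is saturated. With V_CE = 0.2 V, I_C = (V_CC − 0.2)/R_C = 12.8/1.5 = 8.53 mA.
Check: β·I_B = 25.7 mA > I_C = 8.53 mA, confirming saturation.

saturation; I_C ≈ 8.5 mA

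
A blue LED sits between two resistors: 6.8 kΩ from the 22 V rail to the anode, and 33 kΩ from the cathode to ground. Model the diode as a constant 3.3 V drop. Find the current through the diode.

The two resistors are in series with the diode, so KVL gives 22 = I·6.8 + 3.3 + I·33.
I = (22 − 3.3) / (6.8 + 33) kΩ = 18.7 / 39.8 = 0.47 mA.

I ≈ 0.47 mA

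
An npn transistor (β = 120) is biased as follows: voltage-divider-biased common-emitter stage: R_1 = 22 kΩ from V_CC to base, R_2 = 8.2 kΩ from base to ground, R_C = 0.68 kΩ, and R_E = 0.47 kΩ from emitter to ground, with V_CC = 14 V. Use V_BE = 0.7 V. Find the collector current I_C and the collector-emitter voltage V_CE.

Thevenize the base divider: V_Th = V_CC·R_2/(R_1+R_2) = 14×8.2/30.2 = 3.8 V, R_Th = R_1‖R_2 = 5.97 kΩ.
Base-emitter loop: V_Th = I_B·R_Th + V_BE + (β+1)I_B·R_E, so I_B = (3.8 − 0.7) / (5.97 + 121×0.47) = 0.0493 mA.
I_C = β·I_B = 120×0.0493 = 5.92 mA, and I_E = (β+1)I_B = 5.97 mA.
V_CE = V_CC − I_C·R_C − I_E·R_E = 14 − 5.92×0.68 − 5.97×0.47 = 7.17 V.
V_CE = 7.17 V > 0.2 V confirms active-region operation.

I_C ≈ 5.9 mA, V_CE ≈ 7.2 V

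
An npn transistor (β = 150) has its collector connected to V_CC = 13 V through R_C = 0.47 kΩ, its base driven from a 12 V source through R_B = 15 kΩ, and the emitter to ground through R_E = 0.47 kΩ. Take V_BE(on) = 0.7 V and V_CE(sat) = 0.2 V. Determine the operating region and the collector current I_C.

Assume active: I_B = (12 − 0.7)/(15 + 151×0.47) = 0.131 mA, I_C = β·I_B = 19.7 mA.
Then V_CE = 13 − 19.7×0.47 − 19.8×0.47 = -5.59 V < 0.2 V — the active assumption fails.
Re-solve with V_CE = 0.2 V. KCL at the emitter: V_E/R_E = (V_BB−0.7−V_E)/R_B + (V_CC−0.2−V_E)/R_C, giving V_E = 6.48 V.
I_C = (V_CC − 0.2 − V_E)/R_C = (12.8 − 6.48)/0.47 = 13.5 mA.
Check: I_B = (11.3 − 6.48)/15 = 0.322 mA, and β·I_B = 48.2 mA > I_C, confirming saturation.

saturation; I_C ≈ 13 mA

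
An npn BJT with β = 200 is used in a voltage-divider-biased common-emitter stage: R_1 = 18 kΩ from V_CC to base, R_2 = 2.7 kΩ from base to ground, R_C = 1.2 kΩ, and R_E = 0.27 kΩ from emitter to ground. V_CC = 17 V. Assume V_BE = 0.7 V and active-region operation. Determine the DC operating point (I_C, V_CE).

I_C ≈ 5.4 mA, V_CE ≈ 9.1 V

Thevenize the base divider: V_Th = V_CC·R_2/(R_1+R_2) = 17×2.7/20.7 = 2.22 V, R_Th = R_1‖R_2 = 2.35 kΩ.
Base-emitter loop: V_Th = I_B·R_Th + V_BE + (β+1)I_B·R_E, so I_B = (2.22 − 0.7) / (2.35 + 201×0.27) = 0.0268 mA.
I_C = β·I_B = 200×0.0268 = 5.36 mA, and I_E = (β+1)I_B = 5.39 mA.
V_CE = V_CC − I_C·R_C − I_E·R_E = 17 − 5.36×1.2 − 5.39×0.27 = 9.11 V.
V_CE = 9.11 V > 0.2 V confirms active-region operation.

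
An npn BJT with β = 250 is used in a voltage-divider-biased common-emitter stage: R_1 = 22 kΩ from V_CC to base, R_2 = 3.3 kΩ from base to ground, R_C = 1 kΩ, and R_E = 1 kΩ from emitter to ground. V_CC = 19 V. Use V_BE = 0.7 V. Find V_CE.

Thevenize the base divider: V_Th = V_CC·R_2/(R_1+R_2) = 19×3.3/25.3 = 2.48 V, R_Th = R_1‖R_2 = 2.87 kΩ.
Base-emitter loop: V_Th = I_B·R_Th + V_BE + (β+1)I_B·R_E, so I_B = (2.48 − 0.7) / (2.87 + 251×1) = 0.007 mA.
I_C = β·I_B = 250×0.007 = 1.75 mA, and I_E = (β+1)I_B = 1.76 mA.
V_CE = V_CC − I_C·R_C − I_E·R_E = 19 − 1.75×1 − 1.76×1 = 15.5 V.
V_CE = 15.5 V > 0.2 V confirms active-region operation.

V_CE ≈ 15 V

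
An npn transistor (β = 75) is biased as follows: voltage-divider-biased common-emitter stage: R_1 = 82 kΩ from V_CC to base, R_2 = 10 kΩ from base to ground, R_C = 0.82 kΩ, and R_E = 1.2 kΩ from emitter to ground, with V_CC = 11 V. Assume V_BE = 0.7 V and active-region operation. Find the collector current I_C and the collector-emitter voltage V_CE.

Thevenize the base divider: V_Th = V_CC·R_2/(R_1+R_2) = 11×10/92 = 1.2 V, R_Th = R_1‖R_2 = 8.91 kΩ.
Base-emitter loop: V_Th = I_B·R_Th + V_BE + (β+1)I_B·R_E, so I_B = (1.2 − 0.7) / (8.91 + 76×1.2) = 0.00495 mA.
I_C = β·I_B = 75×0.00495 = 0.371 mA, and I_E = (β+1)I_B = 0.376 mA.
V_CE = V_CC − I_C·R_C − I_E·R_E = 11 − 0.371×0.82 − 0.376×1.2 = 10.2 V.
V_CE = 10.2 V > 0.2 V confirms active-region operation.

I_C ≈ 0.37 mA, V_CE ≈ 10 V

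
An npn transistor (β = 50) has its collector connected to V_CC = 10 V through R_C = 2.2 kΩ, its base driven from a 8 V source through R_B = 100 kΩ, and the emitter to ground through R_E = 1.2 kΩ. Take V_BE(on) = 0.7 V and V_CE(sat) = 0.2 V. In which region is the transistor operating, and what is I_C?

active; I_C ≈ 2.3 mA

Assume active. Base-emitter loop: I_B = (V_BB − V_BE)/(R_B + (β+1)R_E) = (8 − 0.7)/(100 + 51×1.2) = 0.0453 mA.
I_C = β·I_B = 50×0.0453 = 2.26 mA.
V_CE = V_CC − I_C·R_C − I_E·R_E = 10 − 2.26×2.2 − 2.31×1.2 = 2.25 V > V_CE(sat), so the active-region assumption holds.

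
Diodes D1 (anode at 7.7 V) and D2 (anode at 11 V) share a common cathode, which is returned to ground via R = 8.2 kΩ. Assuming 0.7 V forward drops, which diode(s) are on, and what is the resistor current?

Only D2 conducts; I_R ≈ 1.3 mA

Assume both conduct. Then node N would need to be at both 7.7−0.7 = 7 V and 11−0.7 = 10.3 V, which is impossible.
Assume only D2 conducts: V_N = 11 − 0.7 = 10.3 V, so I_R = 10.3/8.2 = 1.26 mA.
Check D1: its anode-to-cathode voltage is 7.7 − 10.3 = -2.6 V < 0.7 V, so it is off. The assumption is consistent.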